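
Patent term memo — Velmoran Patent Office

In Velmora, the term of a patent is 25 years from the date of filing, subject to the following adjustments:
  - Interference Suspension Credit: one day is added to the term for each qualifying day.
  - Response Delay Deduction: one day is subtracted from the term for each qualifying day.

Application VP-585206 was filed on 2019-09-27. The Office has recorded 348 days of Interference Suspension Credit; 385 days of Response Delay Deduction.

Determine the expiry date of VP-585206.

Base term: filing date + 25 years → 27 September 2044.
Interference Suspension Credit: +348 days → 10 September 2045.
Response Delay Deduction: −385 days → 21 August 2044.

2044-08-21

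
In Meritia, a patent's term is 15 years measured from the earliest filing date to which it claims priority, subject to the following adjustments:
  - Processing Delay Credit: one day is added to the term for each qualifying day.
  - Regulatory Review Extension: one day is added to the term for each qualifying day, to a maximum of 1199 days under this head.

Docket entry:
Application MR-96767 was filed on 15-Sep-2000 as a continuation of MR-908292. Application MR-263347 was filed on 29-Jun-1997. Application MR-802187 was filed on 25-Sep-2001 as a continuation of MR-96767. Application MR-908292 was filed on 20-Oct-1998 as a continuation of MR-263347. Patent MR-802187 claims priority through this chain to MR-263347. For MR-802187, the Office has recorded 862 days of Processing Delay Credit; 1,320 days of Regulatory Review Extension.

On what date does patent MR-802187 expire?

2018-02-19

Earliest priority filing: 29 June 1997.
Base term: 29 June 1997 + 15 years → 29 June 2012.
Processing Delay Credit: +862 days → 8 November 2014.
Regulatory Review Extension: 1320 days claimed exceeds the 1199-day cap, so +1199 days → 19 February 2018.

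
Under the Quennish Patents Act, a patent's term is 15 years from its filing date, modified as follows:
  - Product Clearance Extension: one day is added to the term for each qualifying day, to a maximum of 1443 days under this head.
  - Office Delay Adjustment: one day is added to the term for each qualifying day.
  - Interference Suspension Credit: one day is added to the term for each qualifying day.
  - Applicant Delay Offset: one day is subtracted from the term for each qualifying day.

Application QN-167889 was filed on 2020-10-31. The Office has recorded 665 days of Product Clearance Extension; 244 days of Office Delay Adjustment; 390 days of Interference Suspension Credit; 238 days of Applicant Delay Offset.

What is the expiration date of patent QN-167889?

Base term: filing date + 15 years → 31 October 2035.
Product Clearance Extension: 665 days (within the 1443-day cap) → +665 days → 26 August 2037.
Office Delay Adjustment: +244 days → 27 April 2038.
Interference Suspension Credit: +390 days → 22 May 2039.
Applicant Delay Offset: −238 days → 26 September 2038.

2038-09-26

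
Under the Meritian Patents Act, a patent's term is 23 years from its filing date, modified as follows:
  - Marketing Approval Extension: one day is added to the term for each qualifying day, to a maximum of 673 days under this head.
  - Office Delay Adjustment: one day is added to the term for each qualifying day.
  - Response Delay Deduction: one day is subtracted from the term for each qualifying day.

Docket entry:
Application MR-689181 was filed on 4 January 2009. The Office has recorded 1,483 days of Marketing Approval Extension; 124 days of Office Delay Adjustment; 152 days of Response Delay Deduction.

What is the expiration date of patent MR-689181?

Base term: filing date + 23 years → 4 January 2032.
Marketing Approval Extension: 1483 days claimed exceeds the 673-day cap, so +673 days → 7 November 2033.
Office Delay Adjustment: +124 days → 11 March 2034.
Response Delay Deduction: −152 days → 10 October 2033.

October 10, 2033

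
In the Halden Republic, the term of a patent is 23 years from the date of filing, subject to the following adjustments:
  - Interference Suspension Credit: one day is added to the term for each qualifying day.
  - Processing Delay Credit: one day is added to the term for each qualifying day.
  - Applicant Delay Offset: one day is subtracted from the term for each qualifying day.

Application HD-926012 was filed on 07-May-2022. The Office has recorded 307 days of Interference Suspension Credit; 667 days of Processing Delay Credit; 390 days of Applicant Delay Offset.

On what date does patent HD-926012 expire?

Base term: filing date + 23 years → 7 May 2045.
Interference Suspension Credit: +307 days → 10 March 2046.
Processing Delay Credit: +667 days → 6 January 2048.
Applicant Delay Offset: −390 days → 12 December 2046.

2046-12-12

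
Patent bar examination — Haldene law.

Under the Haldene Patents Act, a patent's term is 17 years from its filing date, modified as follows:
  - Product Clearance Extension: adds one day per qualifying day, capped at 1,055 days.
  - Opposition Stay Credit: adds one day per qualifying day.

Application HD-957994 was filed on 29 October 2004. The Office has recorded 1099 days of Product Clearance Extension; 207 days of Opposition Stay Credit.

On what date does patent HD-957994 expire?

April 13, 2025

Base term: filing date + 17 years → 29 October 2021.
Product Clearance Extension: 1099 days claimed exceeds the 1055-day cap, so +1055 days → 18 September 2024.
Opposition Stay Credit: +207 days → 13 April 2025.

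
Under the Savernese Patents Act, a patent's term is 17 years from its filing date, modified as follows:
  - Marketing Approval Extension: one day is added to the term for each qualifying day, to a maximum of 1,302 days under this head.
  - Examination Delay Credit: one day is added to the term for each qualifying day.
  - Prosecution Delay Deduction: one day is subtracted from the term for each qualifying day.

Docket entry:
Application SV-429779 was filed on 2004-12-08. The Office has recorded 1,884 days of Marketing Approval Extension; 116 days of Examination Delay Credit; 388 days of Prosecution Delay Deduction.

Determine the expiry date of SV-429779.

Base term: filing date + 17 years → 8 December 2021.
Marketing Approval Extension: 1884 days claimed exceeds the 1302-day cap, so +1302 days → 2 July 2025.
Examination Delay Credit: +116 days → 26 October 2025.
Prosecution Delay Deduction: −388 days → 3 October 2024.

2024-10-03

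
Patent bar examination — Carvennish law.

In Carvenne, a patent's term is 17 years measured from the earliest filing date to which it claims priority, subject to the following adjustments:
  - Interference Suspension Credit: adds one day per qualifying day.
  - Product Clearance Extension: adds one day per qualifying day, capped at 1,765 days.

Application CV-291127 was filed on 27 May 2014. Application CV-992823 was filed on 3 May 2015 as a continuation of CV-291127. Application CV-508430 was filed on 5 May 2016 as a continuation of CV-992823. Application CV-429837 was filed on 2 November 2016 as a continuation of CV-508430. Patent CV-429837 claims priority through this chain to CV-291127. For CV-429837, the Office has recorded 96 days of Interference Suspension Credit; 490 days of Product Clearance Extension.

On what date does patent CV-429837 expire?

January 2, 2033

Earliest priority filing: 27 May 2014.
Base term: 27 May 2014 + 17 years → 27 May 2031.
Interference Suspension Credit: +96 days → 31 August 2031.
Product Clearance Extension: 490 days (within the 1765-day cap) → +490 days → 2 January 2033.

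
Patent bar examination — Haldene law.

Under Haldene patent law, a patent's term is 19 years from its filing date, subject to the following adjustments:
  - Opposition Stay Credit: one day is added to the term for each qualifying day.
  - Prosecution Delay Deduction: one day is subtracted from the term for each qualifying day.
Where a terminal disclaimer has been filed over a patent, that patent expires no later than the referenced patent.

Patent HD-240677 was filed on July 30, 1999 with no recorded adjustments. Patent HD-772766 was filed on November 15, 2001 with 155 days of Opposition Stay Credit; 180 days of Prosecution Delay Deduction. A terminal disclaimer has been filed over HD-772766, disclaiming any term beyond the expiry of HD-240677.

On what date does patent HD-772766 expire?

Natural term of HD-772766:
  Base: filing + 19 years → 15 November 2020.
  Opposition Stay Credit: +155 days → 19 April 2021.
  Prosecution Delay Deduction: −180 days → 21 October 2020.
Expiry of referenced patent HD-240677:
  Base: filing + 19 years → 30 July 2018.
Terminal disclaimer: HD-772766 expires on the earlier of 21 October 2020 and 30 July 2018.

July 30, 2018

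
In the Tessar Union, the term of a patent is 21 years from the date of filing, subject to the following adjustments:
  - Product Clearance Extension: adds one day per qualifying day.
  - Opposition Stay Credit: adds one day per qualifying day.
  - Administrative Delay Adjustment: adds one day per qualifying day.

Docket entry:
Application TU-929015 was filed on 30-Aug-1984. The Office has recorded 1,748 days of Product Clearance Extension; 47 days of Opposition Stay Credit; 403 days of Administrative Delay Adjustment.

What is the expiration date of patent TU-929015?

Base term: filing date + 21 years → 30 August 2005.
Product Clearance Extension: +1748 days → 13 June 2010.
Opposition Stay Credit: +47 days → 30 July 2010.
Administrative Delay Adjustment: +403 days → 6 September 2011.

2011-09-06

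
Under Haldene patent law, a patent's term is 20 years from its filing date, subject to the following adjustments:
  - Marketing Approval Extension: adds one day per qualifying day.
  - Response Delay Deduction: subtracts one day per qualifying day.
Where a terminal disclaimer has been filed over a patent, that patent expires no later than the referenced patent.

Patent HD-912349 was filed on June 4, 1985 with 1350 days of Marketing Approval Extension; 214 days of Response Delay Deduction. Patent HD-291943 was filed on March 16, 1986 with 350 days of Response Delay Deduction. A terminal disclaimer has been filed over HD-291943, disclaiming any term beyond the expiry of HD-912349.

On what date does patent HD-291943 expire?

Natural term of HD-291943:
  Base: filing + 20 years → 16 March 2006.
  Response Delay Deduction: −350 days → 31 March 2005.
Expiry of referenced patent HD-912349:
  Base: filing + 20 years → 4 June 2005.
  Marketing Approval Extension: +1350 days → 13 February 2009.
  Response Delay Deduction: −214 days → 14 July 2008.
Terminal disclaimer: HD-291943 expires on the earlier of 31 March 2005 and 14 July 2008.

March 31, 2005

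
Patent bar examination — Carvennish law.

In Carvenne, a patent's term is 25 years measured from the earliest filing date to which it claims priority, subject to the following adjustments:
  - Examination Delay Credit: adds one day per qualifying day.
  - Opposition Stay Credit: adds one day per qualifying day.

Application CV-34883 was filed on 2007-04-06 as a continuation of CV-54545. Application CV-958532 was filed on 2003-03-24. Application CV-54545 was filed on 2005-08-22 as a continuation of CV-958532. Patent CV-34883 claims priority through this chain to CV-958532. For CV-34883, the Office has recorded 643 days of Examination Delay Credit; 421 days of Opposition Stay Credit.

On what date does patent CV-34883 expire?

February 21, 2031

Earliest priority filing: 24 March 2003.
Base term: 24 March 2003 + 25 years → 24 March 2028.
Examination Delay Credit: +643 days → 27 December 2029.
Opposition Stay Credit: +421 days → 21 February 2031.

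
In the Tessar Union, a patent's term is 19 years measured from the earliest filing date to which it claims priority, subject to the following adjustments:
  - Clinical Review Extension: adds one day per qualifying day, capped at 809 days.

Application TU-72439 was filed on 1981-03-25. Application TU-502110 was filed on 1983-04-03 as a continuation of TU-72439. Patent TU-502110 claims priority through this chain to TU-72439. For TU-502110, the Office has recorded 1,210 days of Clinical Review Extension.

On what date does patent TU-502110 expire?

Earliest priority filing: 25 March 1981.
Base term: 25 March 1981 + 19 years → 25 March 2000.
Clinical Review Extension: 1210 days claimed exceeds the 809-day cap, so +809 days → 12 June 2002.

2002-06-12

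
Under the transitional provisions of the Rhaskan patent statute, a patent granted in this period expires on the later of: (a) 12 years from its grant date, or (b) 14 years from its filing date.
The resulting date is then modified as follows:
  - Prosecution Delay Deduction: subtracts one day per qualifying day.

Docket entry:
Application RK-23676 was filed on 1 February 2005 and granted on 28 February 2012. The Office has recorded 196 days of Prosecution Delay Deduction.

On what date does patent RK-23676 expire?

2023-08-16

(a) grant + 12 years → 28 February 2024.
(b) filing + 14 years → 1 February 2019.
Later of the two: 28 February 2024.
Prosecution Delay Deduction: −196 days → 16 August 2023.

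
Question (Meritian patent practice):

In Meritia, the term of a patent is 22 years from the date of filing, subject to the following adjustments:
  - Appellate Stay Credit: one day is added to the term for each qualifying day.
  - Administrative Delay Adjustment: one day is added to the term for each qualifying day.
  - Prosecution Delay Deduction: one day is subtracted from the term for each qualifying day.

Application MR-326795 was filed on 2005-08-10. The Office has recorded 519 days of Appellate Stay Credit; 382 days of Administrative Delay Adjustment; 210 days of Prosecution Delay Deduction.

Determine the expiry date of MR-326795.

Base term: filing date + 22 years → 10 August 2027.
Appellate Stay Credit: +519 days → 10 January 2029.
Administrative Delay Adjustment: +382 days → 27 January 2030.
Prosecution Delay Deduction: −210 days → 1 July 2029.

2029-07-01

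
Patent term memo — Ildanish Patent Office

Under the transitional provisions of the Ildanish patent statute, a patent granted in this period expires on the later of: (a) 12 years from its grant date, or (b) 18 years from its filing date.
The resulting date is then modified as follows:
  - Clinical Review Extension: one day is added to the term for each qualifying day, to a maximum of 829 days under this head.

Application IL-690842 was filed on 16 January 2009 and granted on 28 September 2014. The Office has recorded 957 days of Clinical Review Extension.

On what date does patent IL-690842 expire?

(a) grant + 12 years → 28 September 2026.
(b) filing + 18 years → 16 January 2027.
Later of the two: 16 January 2027.
Clinical Review Extension: 957 days claimed exceeds the 829-day cap, so +829 days → 24 April 2029.

2029-04-24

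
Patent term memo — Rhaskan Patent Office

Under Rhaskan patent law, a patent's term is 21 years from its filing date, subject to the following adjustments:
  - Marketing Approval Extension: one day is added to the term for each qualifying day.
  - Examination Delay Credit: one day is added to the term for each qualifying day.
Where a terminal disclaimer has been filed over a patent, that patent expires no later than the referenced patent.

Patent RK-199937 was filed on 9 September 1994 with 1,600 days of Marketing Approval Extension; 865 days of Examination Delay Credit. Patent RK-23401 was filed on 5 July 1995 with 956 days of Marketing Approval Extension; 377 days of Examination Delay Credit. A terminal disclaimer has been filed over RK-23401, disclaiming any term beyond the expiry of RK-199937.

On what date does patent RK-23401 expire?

February 28, 2020

Natural term of RK-23401:
  Base: filing + 21 years → 5 July 2016.
  Marketing Approval Extension: +956 days → 16 February 2019.
  Examination Delay Credit: +377 days → 28 February 2020.
Expiry of referenced patent RK-199937:
  Base: filing + 21 years → 9 September 2015.
  Marketing Approval Extension: +1600 days → 26 January 2020.
  Examination Delay Credit: +865 days → 9 June 2022.
Terminal disclaimer: RK-23401 expires on the earlier of 28 February 2020 and 9 June 2022.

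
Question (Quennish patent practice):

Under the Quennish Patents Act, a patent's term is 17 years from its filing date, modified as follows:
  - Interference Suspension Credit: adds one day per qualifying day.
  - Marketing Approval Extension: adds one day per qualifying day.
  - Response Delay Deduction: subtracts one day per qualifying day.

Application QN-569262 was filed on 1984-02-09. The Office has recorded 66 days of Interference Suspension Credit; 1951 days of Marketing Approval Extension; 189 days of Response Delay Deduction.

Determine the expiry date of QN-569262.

Base term: filing date + 17 years → 9 February 2001.
Interference Suspension Credit: +66 days → 16 April 2001.
Marketing Approval Extension: +1951 days → 19 August 2006.
Response Delay Deduction: −189 days → 11 February 2006.

2006-02-11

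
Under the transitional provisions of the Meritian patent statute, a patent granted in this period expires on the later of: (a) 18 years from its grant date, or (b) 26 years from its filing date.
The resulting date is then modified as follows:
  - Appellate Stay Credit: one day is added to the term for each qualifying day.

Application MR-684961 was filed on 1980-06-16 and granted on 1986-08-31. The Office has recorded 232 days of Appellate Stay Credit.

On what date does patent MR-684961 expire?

(a) grant + 18 years → 31 August 2004.
(b) filing + 26 years → 16 June 2006.
Later of the two: 16 June 2006.
Appellate Stay Credit: +232 days → 3 February 2007.

2007-02-03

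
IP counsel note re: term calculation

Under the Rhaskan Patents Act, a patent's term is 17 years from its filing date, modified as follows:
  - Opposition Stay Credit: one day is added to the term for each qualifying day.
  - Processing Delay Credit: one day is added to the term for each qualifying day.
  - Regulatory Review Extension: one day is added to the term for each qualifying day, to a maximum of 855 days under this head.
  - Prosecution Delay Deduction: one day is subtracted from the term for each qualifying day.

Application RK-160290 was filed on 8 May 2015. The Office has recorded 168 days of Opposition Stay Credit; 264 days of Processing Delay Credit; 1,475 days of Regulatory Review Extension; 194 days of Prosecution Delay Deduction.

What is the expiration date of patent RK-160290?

2035-05-06

Base term: filing date + 17 years → 8 May 2032.
Opposition Stay Credit: +168 days → 23 October 2032.
Processing Delay Credit: +264 days → 14 July 2033.
Regulatory Review Extension: 1475 days claimed exceeds the 855-day cap, so +855 days → 16 November 2035.
Prosecution Delay Deduction: −194 days → 6 May 2035.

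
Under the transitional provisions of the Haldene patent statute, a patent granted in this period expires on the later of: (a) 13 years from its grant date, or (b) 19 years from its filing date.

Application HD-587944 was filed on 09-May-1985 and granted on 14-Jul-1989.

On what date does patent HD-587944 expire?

May 9, 2004

(a) grant + 13 years → 14 July 2002.
(b) filing + 19 years → 9 May 2004.
Later of the two: 9 May 2004.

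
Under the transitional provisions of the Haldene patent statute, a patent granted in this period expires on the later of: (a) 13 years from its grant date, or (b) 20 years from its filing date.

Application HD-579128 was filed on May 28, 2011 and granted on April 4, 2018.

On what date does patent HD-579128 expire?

(a) grant + 13 years → 4 April 2031.
(b) filing + 20 years → 28 May 2031.
Later of the two: 28 May 2031.

2031-05-28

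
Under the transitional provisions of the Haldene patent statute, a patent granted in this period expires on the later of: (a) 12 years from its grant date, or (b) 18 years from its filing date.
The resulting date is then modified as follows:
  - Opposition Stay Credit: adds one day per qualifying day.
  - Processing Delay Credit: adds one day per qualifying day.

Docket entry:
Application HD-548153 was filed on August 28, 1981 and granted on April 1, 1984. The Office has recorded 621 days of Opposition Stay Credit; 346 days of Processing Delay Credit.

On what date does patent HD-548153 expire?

(a) grant + 12 years → 1 April 1996.
(b) filing + 18 years → 28 August 1999.
Later of the two: 28 August 1999.
Opposition Stay Credit: +621 days → 10 May 2001.
Processing Delay Credit: +346 days → 21 April 2002.

2002-04-21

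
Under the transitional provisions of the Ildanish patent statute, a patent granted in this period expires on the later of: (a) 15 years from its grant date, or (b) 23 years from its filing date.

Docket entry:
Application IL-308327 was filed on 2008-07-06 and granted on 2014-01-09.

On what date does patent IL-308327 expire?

July 6, 2031

(a) grant + 15 years → 9 January 2029.
(b) filing + 23 years → 6 July 2031.
Later of the two: 6 July 2031.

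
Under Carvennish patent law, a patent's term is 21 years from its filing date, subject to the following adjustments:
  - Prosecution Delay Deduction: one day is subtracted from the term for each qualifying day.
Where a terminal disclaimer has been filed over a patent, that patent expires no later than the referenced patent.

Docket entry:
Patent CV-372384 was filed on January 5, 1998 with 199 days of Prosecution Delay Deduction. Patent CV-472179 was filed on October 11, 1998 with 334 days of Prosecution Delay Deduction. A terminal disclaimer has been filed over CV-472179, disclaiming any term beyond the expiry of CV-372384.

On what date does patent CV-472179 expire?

Natural term of CV-472179:
  Base: filing + 21 years → 11 October 2019.
  Prosecution Delay Deduction: −334 days → 11 November 2018.
Expiry of referenced patent CV-372384:
  Base: filing + 21 years → 5 January 2019.
  Prosecution Delay Deduction: −199 days → 20 June 2018.
Terminal disclaimer: CV-472179 expires on the earlier of 11 November 2018 and 20 June 2018.

June 20, 2018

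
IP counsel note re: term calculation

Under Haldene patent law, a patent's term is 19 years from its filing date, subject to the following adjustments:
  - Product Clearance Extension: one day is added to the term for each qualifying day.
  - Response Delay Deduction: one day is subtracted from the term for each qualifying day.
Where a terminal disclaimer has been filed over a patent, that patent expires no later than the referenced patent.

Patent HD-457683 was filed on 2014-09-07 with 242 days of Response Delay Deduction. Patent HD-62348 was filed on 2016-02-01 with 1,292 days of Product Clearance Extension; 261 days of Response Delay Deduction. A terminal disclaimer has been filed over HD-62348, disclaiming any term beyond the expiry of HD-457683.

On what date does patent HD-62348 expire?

Natural term of HD-62348:
  Base: filing + 19 years → 1 February 2035.
  Product Clearance Extension: +1292 days → 16 August 2038.
  Response Delay Deduction: −261 days → 28 November 2037.
Expiry of referenced patent HD-457683:
  Base: filing + 19 years → 7 September 2033.
  Response Delay Deduction: −242 days → 8 January 2033.
Terminal disclaimer: HD-62348 expires on the earlier of 28 November 2037 and 8 January 2033.

2033-01-08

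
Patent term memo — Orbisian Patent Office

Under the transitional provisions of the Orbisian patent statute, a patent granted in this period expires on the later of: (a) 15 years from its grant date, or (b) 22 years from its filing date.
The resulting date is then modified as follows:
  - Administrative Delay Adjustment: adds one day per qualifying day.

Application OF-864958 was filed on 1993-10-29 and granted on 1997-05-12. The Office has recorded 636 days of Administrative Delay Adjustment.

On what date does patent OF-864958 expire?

2017-07-26

(a) grant + 15 years → 12 May 2012.
(b) filing + 22 years → 29 October 2015.
Later of the two: 29 October 2015.
Administrative Delay Adjustment: +636 days → 26 July 2017.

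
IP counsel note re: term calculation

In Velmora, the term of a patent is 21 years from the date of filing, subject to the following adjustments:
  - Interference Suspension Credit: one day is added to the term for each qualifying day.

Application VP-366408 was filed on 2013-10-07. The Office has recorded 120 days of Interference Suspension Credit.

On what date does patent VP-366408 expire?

2035-02-04

Base term: filing date + 21 years → 7 October 2034.
Interference Suspension Credit: +120 days → 4 February 2035.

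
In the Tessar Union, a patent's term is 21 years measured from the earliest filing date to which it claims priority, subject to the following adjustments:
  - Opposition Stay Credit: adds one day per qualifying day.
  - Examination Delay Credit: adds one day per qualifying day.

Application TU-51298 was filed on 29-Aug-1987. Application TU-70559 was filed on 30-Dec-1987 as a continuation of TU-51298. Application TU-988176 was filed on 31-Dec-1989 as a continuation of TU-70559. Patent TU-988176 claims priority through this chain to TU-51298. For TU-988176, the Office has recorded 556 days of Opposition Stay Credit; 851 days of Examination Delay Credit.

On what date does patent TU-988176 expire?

Earliest priority filing: 29 August 1987.
Base term: 29 August 1987 + 21 years → 29 August 2008.
Opposition Stay Credit: +556 days → 8 March 2010.
Examination Delay Credit: +851 days → 6 July 2012.

2012-07-06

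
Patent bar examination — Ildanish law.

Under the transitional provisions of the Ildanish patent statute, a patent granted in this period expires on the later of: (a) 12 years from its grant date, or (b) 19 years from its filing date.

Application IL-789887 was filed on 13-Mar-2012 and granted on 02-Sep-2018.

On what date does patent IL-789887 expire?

(a) grant + 12 years → 2 September 2030.
(b) filing + 19 years → 13 March 2031.
Later of the two: 13 March 2031.

March 13, 2031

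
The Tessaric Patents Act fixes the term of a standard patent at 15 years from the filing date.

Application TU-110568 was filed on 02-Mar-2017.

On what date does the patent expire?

Filing date + 15 years → 2 March 2032.

March 2, 2032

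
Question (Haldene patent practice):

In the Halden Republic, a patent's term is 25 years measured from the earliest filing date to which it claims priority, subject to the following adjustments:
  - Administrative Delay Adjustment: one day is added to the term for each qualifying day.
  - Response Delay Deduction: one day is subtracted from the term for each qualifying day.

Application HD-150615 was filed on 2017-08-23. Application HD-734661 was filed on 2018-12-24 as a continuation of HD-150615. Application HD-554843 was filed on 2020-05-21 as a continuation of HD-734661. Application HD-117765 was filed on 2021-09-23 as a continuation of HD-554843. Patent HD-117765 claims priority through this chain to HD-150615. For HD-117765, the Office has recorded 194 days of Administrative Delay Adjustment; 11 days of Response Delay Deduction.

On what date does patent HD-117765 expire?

Earliest priority filing: 23 August 2017.
Base term: 23 August 2017 + 25 years → 23 August 2042.
Administrative Delay Adjustment: +194 days → 5 March 2043.
Response Delay Deduction: −11 days → 22 February 2043.

February 22, 2043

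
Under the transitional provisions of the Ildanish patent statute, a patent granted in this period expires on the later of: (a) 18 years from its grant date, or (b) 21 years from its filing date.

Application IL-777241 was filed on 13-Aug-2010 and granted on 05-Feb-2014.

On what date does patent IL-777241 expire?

(a) grant + 18 years → 5 February 2032.
(b) filing + 21 years → 13 August 2031.
Later of the two: 5 February 2032.

February 5, 2032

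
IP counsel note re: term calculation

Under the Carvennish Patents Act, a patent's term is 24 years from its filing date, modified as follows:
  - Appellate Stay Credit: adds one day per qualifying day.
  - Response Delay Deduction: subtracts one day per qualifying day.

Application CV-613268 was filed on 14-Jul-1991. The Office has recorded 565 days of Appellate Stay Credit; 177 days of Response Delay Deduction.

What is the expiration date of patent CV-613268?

August 5, 2016

Base term: filing date + 24 years → 14 July 2015.
Appellate Stay Credit: +565 days → 29 January 2017.
Response Delay Deduction: −177 days → 5 August 2016.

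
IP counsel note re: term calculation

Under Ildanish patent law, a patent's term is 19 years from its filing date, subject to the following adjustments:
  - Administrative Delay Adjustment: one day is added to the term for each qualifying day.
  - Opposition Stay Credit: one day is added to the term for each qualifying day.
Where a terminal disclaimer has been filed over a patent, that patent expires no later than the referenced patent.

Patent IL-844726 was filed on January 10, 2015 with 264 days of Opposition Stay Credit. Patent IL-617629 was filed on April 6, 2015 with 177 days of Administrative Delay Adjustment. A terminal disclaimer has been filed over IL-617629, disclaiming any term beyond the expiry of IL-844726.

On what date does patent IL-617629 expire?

Natural term of IL-617629:
  Base: filing + 19 years → 6 April 2034.
  Administrative Delay Adjustment: +177 days → 30 September 2034.
Expiry of referenced patent IL-844726:
  Base: filing + 19 years → 10 January 2034.
  Opposition Stay Credit: +264 days → 1 October 2034.
Terminal disclaimer: IL-617629 expires on the earlier of 30 September 2034 and 1 October 2034.

2034-09-30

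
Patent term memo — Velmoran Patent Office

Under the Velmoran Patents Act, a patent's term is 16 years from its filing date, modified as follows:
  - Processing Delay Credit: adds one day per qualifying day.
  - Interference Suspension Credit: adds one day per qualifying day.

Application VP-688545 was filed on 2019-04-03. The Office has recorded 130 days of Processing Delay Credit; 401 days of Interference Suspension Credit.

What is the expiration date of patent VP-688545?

Base term: filing date + 16 years → 3 April 2035.
Processing Delay Credit: +130 days → 11 August 2035.
Interference Suspension Credit: +401 days → 15 September 2036.

2036-09-15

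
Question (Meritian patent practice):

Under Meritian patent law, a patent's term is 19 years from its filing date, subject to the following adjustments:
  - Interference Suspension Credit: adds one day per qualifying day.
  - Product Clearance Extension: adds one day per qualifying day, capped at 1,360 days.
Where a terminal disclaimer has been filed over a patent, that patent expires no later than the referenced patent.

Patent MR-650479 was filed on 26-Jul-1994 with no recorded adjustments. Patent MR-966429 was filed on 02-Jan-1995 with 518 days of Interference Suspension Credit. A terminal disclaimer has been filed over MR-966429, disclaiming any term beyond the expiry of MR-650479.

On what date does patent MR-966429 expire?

2013-07-26

Natural term of MR-966429:
  Base: filing + 19 years → 2 January 2014.
  Interference Suspension Credit: +518 days → 4 June 2015.
Expiry of referenced patent MR-650479:
  Base: filing + 19 years → 26 July 2013.
Terminal disclaimer: MR-966429 expires on the earlier of 4 June 2015 and 26 July 2013.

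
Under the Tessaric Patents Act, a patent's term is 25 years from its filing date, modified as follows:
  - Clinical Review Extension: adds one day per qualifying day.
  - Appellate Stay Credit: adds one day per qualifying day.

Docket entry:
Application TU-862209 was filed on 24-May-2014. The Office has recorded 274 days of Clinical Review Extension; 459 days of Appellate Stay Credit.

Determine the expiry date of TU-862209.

2041-05-26

Base term: filing date + 25 years → 24 May 2039.
Clinical Review Extension: +274 days → 22 February 2040.
Appellate Stay Credit: +459 days → 26 May 2041.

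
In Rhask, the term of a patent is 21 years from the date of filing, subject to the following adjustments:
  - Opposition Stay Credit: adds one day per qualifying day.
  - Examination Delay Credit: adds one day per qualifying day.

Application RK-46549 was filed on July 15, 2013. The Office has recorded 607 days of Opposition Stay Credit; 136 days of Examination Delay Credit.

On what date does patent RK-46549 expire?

July 27, 2036

Base term: filing date + 21 years → 15 July 2034.
Opposition Stay Credit: +607 days → 13 March 2036.
Examination Delay Credit: +136 days → 27 July 2036.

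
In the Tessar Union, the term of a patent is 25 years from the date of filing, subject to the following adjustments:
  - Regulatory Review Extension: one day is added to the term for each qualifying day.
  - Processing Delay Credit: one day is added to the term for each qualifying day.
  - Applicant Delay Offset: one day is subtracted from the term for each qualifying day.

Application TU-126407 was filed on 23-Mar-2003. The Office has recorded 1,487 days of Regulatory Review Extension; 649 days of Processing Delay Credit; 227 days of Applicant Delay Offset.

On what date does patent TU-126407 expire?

2033-06-14

Base term: filing date + 25 years → 23 March 2028.
Regulatory Review Extension: +1487 days → 18 April 2032.
Processing Delay Credit: +649 days → 27 January 2034.
Applicant Delay Offset: −227 days → 14 June 2033.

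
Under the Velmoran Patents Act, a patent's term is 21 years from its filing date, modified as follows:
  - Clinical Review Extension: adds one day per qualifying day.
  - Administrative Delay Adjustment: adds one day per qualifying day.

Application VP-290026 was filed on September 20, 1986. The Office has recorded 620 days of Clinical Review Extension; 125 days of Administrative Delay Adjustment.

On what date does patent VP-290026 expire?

Base term: filing date + 21 years → 20 September 2007.
Clinical Review Extension: +620 days → 1 June 2009.
Administrative Delay Adjustment: +125 days → 4 October 2009.

2009-10-04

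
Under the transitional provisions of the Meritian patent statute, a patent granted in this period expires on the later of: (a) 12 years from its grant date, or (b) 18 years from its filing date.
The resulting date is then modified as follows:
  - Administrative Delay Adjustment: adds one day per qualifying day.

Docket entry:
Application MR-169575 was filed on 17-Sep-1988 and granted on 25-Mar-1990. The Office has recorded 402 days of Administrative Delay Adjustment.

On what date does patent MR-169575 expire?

2007-10-24

(a) grant + 12 years → 25 March 2002.
(b) filing + 18 years → 17 September 2006.
Later of the two: 17 September 2006.
Administrative Delay Adjustment: +402 days → 24 October 2007.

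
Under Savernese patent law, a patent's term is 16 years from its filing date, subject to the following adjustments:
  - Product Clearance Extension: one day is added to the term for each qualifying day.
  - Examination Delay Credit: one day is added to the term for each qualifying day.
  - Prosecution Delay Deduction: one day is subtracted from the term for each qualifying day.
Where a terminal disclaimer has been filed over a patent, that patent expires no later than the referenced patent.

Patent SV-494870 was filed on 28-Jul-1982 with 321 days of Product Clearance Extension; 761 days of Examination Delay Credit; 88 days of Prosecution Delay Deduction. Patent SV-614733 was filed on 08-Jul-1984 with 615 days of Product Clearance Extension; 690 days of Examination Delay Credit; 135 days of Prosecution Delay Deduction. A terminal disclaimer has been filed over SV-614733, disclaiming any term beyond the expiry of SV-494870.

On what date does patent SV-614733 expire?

April 17, 2001

Natural term of SV-614733:
  Base: filing + 16 years → 8 July 2000.
  Product Clearance Extension: +615 days → 15 March 2002.
  Examination Delay Credit: +690 days → 3 February 2004.
  Prosecution Delay Deduction: −135 days → 21 September 2003.
Expiry of referenced patent SV-494870:
  Base: filing + 16 years → 28 July 1998.
  Product Clearance Extension: +321 days → 14 June 1999.
  Examination Delay Credit: +761 days → 14 July 2001.
  Prosecution Delay Deduction: −88 days → 17 April 2001.
Terminal disclaimer: SV-614733 expires on the earlier of 21 September 2003 and 17 April 2001.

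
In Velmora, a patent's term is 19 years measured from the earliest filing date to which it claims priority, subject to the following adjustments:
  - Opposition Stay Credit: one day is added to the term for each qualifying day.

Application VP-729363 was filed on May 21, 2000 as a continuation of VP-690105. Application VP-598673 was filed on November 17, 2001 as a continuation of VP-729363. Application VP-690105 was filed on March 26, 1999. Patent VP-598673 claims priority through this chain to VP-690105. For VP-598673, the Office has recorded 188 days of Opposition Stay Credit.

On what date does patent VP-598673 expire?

2018-09-30

Earliest priority filing: 26 March 1999.
Base term: 26 March 1999 + 19 years → 26 March 2018.
Opposition Stay Credit: +188 days → 30 September 2018.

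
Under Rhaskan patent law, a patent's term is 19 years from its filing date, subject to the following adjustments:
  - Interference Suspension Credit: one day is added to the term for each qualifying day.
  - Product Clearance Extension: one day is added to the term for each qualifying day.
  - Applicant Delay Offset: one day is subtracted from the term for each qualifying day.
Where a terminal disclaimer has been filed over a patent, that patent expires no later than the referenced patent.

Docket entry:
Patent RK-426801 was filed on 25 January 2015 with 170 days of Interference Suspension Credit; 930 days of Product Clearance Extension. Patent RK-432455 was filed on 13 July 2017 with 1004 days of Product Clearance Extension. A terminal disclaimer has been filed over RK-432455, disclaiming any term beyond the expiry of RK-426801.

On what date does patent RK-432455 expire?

Natural term of RK-432455:
  Base: filing + 19 years → 13 July 2036.
  Product Clearance Extension: +1004 days → 13 April 2039.
Expiry of referenced patent RK-426801:
  Base: filing + 19 years → 25 January 2034.
  Interference Suspension Credit: +170 days → 14 July 2034.
  Product Clearance Extension: +930 days → 29 January 2037.
Terminal disclaimer: RK-432455 expires on the earlier of 13 April 2039 and 29 January 2037.

2037-01-29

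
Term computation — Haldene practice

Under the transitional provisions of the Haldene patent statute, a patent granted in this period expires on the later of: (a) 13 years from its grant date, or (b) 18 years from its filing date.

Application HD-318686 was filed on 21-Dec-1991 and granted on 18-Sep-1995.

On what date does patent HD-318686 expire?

(a) grant + 13 years → 18 September 2008.
(b) filing + 18 years → 21 December 2009.
Later of the two: 21 December 2009.

2009-12-21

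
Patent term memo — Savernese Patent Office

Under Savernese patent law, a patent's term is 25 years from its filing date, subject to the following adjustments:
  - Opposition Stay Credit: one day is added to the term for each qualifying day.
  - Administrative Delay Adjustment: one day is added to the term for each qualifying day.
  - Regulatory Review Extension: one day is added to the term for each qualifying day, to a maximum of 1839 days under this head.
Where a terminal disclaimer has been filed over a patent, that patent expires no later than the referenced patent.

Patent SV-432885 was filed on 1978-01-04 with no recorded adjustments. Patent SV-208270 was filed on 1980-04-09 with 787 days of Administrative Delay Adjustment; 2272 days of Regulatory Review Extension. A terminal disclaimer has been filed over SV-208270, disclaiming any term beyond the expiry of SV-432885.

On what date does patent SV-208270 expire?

January 4, 2003

Natural term of SV-208270:
  Base: filing + 25 years → 9 April 2005.
  Administrative Delay Adjustment: +787 days → 5 June 2007.
  Regulatory Review Extension: 2272 days claimed exceeds the 1839-day cap, so +1839 days → 17 June 2012.
Expiry of referenced patent SV-432885:
  Base: filing + 25 years → 4 January 2003.
Terminal disclaimer: SV-208270 expires on the earlier of 17 June 2012 and 4 January 2003.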